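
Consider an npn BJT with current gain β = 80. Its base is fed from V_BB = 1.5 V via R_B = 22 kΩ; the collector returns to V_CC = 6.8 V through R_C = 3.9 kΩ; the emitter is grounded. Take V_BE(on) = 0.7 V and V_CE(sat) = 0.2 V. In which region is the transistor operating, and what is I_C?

Assume active: I_B = (1.5 − 0.7)/22 = 0.0364 mA, giving I_C = β·I_B = 2.91 mA.
But then V_CE = 6.8 − 2.91×3.9 = -4.55 V < V_CE(sat) = 0.2 V — impossible in the active region.
So the transistor is saturated. With V_CE = 0.2 V, I_C = (V_CC − 0.2)/R_C = 6.6/3.9 = 1.69 mA.
Check: β·I_B = 2.91 mA > I_C = 1.69 mA, confirming saturation.

saturation; I_C ≈ 1.7 mA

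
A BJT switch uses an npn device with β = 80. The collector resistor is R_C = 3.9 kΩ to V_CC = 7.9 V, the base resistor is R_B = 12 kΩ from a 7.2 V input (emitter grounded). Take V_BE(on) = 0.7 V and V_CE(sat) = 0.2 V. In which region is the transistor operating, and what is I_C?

saturation; I_C ≈ 2 mA

Assume active: I_B = (7.2 − 0.7)/12 = 0.542 mA, giving I_C = β·I_B = 43.3 mA.
But then V_CE = 7.9 − 43.3×3.9 = -161 V < V_CE(sat) = 0.2 V — impossible in the active region.
So the transistor is saturated. With V_CE = 0.2 V, I_C = (V_CC − 0.2)/R_C = 7.7/3.9 = 1.97 mA.
Check: β·I_B = 43.3 mA > I_C = 1.97 mA, confirming saturation.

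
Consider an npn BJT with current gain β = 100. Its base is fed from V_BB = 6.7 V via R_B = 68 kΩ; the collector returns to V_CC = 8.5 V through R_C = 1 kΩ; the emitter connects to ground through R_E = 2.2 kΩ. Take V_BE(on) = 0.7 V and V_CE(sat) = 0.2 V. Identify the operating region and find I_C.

active; I_C ≈ 2.1 mA

Assume active. Base-emitter loop: I_B = (V_BB − V_BE)/(R_B + (β+1)R_E) = (6.7 − 0.7)/(68 + 101×2.2) = 0.0207 mA.
I_C = β·I_B = 100×0.0207 = 2.07 mA.
V_CE = V_CC − I_C·R_C − I_E·R_E = 8.5 − 2.07×1 − 2.09×2.2 = 1.84 V > V_CE(sat), so the active-region assumption holds.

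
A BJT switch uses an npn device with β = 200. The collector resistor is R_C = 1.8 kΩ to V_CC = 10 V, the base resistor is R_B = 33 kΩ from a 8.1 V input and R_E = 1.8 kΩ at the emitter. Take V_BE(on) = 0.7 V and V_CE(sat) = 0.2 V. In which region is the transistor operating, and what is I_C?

saturation; I_C ≈ 2.7 mA

Assume active: I_B = (8.1 − 0.7)/(33 + 201×1.8) = 0.0187 mA, I_C = β·I_B = 3.75 mA.
Then V_CE = 10 − 3.75×1.8 − 3.77×1.8 = -3.53 V < 0.2 V — the active assumption fails.
Re-solve with V_CE = 0.2 V. KCL at the emitter: V_E/R_E = (V_BB−0.7−V_E)/R_B + (V_CC−0.2−V_E)/R_C, giving V_E = 4.97 V.
I_C = (V_CC − 0.2 − V_E)/R_C = (9.8 − 4.97)/1.8 = 2.69 mA.
Check: I_B = (7.4 − 4.97)/33 = 0.0737 mA, and β·I_B = 14.7 mA > I_C, confirming saturation.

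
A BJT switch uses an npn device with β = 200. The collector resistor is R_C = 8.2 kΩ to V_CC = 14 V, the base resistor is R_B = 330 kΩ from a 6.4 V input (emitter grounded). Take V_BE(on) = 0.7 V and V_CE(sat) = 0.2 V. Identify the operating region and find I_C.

Assume active: I_B = (6.4 − 0.7)/330 = 0.0173 mA, giving I_C = β·I_B = 3.45 mA.
But then V_CE = 14 − 3.45×8.2 = -14.3 V < V_CE(sat) = 0.2 V — impossible in the active region.
So the transistor is saturated. With V_CE = 0.2 V, I_C = (V_CC − 0.2)/R_C = 13.8/8.2 = 1.68 mA.
Check: β·I_B = 3.45 mA > I_C = 1.68 mA, confirming saturation.

saturation; I_C ≈ 1.7 mA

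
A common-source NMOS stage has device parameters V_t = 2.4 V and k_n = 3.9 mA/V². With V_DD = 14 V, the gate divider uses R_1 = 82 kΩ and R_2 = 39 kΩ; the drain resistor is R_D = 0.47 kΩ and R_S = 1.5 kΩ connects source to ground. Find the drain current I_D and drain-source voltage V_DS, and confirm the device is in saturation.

I_D ≈ 0.94 mA, V_DS ≈ 12 V

V_G = V_DD·R_2/(R_1+R_2) = 14×39/121 = 4.51 V.
Assume saturation: I_D = (k_n/2)(V_GS − V_t)² with V_GS = V_G − I_D·R_S = 4.51 − 1.5·I_D.
Substituting gives 4.39·I_D² − 13.4·I_D + 8.7 = 0, with roots I_D = 0.944 or 2.1 mA.
The root I_D = 2.1 mA gives V_GS = 1.36 V ≤ V_t, so take I_D = 0.944 mA.
Then V_GS = 3.1 V and V_DS = V_DD − I_D(R_D+R_S) = 14 − 0.944×1.97 = 12.1 V.
Saturation requires V_DS ≥ V_GS − V_t = 0.696 V; 12.1 ≥ 0.696 ✓.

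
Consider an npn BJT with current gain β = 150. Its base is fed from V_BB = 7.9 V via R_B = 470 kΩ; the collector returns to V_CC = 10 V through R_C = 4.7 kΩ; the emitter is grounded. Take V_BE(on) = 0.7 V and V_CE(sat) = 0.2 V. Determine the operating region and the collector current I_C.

saturation; I_C ≈ 2.1 mA

Assume active: I_B = (7.9 − 0.7)/470 = 0.0153 mA, giving I_C = β·I_B = 2.3 mA.
But then V_CE = 10 − 2.3×4.7 = -0.8 V < V_CE(sat) = 0.2 V — impossible in the active region.
So the transistor is saturated. With V_CE = 0.2 V, I_C = (V_CC − 0.2)/R_C = 9.8/4.7 = 2.09 mA.
Check: β·I_B = 2.3 mA > I_C = 2.09 mA, confirming saturation.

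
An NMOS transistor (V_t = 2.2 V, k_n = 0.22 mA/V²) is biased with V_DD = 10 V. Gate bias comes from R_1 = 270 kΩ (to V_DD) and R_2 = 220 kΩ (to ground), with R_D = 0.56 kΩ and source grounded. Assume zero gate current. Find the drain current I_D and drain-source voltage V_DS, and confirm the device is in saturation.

V_G = V_DD·R_2/(R_1+R_2) = 10×220/490 = 4.49 V. With the source grounded, V_GS = V_G = 4.49 V.
Assume saturation: I_D = (k_n/2)(V_GS − V_t)² = (0.22/2)×(4.49 − 2.2)² = 0.11×2.29² = 0.577 mA.
V_DS = V_DD − I_D·R_D = 10 − 0.577×0.56 = 9.68 V.
Saturation requires V_DS ≥ V_GS − V_t = 2.29 V; 9.68 ≥ 2.29 ✓.

I_D ≈ 0.58 mA, V_DS ≈ 9.7 V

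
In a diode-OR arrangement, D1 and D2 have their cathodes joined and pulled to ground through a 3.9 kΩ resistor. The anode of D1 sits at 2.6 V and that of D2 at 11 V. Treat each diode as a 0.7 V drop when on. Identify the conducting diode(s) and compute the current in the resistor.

Only D2 conducts; I_R ≈ 2.6 mA

Assume both conduct. Then node N would need to be at both 2.6−0.7 = 1.9 V and 11−0.7 = 10.3 V, which is impossible.
Assume only D2 conducts: V_N = 11 − 0.7 = 10.3 V, so I_R = 10.3/3.9 = 2.64 mA.
Check D1: its anode-to-cathode voltage is 2.6 − 10.3 = -7.7 V < 0.7 V, so it is off. The assumption is consistent.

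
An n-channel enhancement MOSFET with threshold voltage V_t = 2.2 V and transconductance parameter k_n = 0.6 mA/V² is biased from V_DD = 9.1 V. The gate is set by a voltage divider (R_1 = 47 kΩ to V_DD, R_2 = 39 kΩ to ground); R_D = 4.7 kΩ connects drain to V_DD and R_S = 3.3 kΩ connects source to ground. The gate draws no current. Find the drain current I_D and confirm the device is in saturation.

I_D ≈ 0.29 mA

V_G = V_DD·R_2/(R_1+R_2) = 9.1×39/86 = 4.13 V.
Assume saturation: I_D = (k_n/2)(V_GS − V_t)² with V_GS = V_G − I_D·R_S = 4.13 − 3.3·I_D.
Substituting gives 3.27·I_D² − 4.81·I_D + 1.11 = 0, with roots I_D = 0.287 or 1.19 mA.
The root I_D = 1.19 mA gives V_GS = 0.211 V ≤ V_t, so take I_D = 0.287 mA.
Then V_GS = 3.18 V and V_DS = V_DD − I_D(R_D+R_S) = 9.1 − 0.287×8 = 6.8 V.
Saturation requires V_DS ≥ V_GS − V_t = 0.979 V; 6.8 ≥ 0.979 ✓.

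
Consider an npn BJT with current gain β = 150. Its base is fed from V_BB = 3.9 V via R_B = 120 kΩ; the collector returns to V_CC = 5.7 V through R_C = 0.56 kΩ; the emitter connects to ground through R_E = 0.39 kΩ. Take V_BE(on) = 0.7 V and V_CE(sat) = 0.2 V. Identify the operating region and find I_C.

active; I_C ≈ 2.7 mA

Assume active. Base-emitter loop: I_B = (V_BB − V_BE)/(R_B + (β+1)R_E) = (3.9 − 0.7)/(120 + 151×0.39) = 0.0179 mA.
I_C = β·I_B = 150×0.0179 = 2.68 mA.
V_CE = V_CC − I_C·R_C − I_E·R_E = 5.7 − 2.68×0.56 − 2.7×0.39 = 3.14 V > V_CE(sat), so the active-region assumption holds.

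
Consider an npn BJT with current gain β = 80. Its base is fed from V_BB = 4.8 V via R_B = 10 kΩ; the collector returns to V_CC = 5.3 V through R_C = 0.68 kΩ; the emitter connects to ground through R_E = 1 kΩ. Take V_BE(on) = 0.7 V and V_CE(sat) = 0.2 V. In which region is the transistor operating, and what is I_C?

Assume active: I_B = (4.8 − 0.7)/(10 + 81×1) = 0.0451 mA, I_C = β·I_B = 3.6 mA.
Then V_CE = 5.3 − 3.6×0.68 − 3.65×1 = -0.8 V < 0.2 V — the active assumption fails.
Re-solve with V_CE = 0.2 V. KCL at the emitter: V_E/R_E = (V_BB−0.7−V_E)/R_B + (V_CC−0.2−V_E)/R_C, giving V_E = 3.08 V.
I_C = (V_CC − 0.2 − V_E)/R_C = (5.1 − 3.08)/0.68 = 2.97 mA.
Check: I_B = (4.1 − 3.08)/10 = 0.102 mA, and β·I_B = 8.18 mA > I_C, confirming saturation.

saturation; I_C ≈ 3 mA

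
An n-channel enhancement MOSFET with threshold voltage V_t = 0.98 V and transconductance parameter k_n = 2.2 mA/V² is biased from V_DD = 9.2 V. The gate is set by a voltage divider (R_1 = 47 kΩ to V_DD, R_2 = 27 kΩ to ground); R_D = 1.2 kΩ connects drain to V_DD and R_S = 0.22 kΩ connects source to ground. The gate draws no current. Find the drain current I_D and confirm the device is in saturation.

V_G = V_DD·R_2/(R_1+R_2) = 9.2×27/74 = 3.36 V.
Assume saturation: I_D = (k_n/2)(V_GS − V_t)² with V_GS = V_G − I_D·R_S = 3.36 − 0.22·I_D.
Substituting gives 0.0532·I_D² − 2.15·I_D + 6.21 = 0, with roots I_D = 3.13 or 37.3 mA.
The root I_D = 37.3 mA gives V_GS = -4.84 V ≤ V_t, so take I_D = 3.13 mA.
Then V_GS = 2.67 V and V_DS = V_DD − I_D(R_D+R_S) = 9.2 − 3.13×1.42 = 4.75 V.
Saturation requires V_DS ≥ V_GS − V_t = 1.69 V; 4.75 ≥ 1.69 ✓.

I_D ≈ 3.1 mA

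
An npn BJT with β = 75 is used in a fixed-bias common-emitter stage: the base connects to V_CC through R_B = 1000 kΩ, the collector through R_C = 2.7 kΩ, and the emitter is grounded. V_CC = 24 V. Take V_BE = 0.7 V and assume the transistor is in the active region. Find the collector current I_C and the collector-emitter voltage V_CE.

Base loop: V_CC = I_B·R_B + V_BE, so I_B = (24 − 0.7)/1000 kΩ = 0.0233 mA.
In the active region I_C = β·I_B = 75 × 0.0233 = 1.75 mA.
Collector loop: V_CE = V_CC − I_C·R_C = 24 − 1.75×2.7 = 19.3 V.
Since V_CE = 19.3 V > V_CE(sat) ≈ 0.2 V, the transistor is in the active region as assumed.

I_C ≈ 1.7 mA, V_CE ≈ 19 V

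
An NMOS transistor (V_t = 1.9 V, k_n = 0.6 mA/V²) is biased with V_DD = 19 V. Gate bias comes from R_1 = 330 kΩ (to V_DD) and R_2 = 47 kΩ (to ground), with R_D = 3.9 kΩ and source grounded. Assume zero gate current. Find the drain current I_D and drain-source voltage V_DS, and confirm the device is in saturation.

V_G = V_DD·R_2/(R_1+R_2) = 19×47/377 = 2.37 V. With the source grounded, V_GS = V_G = 2.37 V.
Assume saturation: I_D = (k_n/2)(V_GS − V_t)² = (0.6/2)×(2.37 − 1.9)² = 0.3×0.469² = 0.0659 mA.
V_DS = V_DD − I_D·R_D = 19 − 0.0659×3.9 = 18.7 V.
Saturation requires V_DS ≥ V_GS − V_t = 0.469 V; 18.7 ≥ 0.469 ✓.

I_D ≈ 0.066 mA, V_DS ≈ 19 V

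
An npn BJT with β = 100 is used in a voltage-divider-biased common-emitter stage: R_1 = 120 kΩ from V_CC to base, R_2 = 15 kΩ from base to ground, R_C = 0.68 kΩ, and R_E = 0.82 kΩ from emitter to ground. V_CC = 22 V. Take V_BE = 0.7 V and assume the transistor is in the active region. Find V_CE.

V_CE ≈ 19 V

Thevenize the base divider: V_Th = V_CC·R_2/(R_1+R_2) = 22×15/135 = 2.44 V, R_Th = R_1‖R_2 = 13.3 kΩ.
Base-emitter loop: V_Th = I_B·R_Th + V_BE + (β+1)I_B·R_E, so I_B = (2.44 − 0.7) / (13.3 + 101×0.82) = 0.0181 mA.
I_C = β·I_B = 100×0.0181 = 1.81 mA, and I_E = (β+1)I_B = 1.83 mA.
V_CE = V_CC − I_C·R_C − I_E·R_E = 22 − 1.81×0.68 − 1.83×0.82 = 19.3 V.
V_CE = 19.3 V > 0.2 V confirms active-region operation.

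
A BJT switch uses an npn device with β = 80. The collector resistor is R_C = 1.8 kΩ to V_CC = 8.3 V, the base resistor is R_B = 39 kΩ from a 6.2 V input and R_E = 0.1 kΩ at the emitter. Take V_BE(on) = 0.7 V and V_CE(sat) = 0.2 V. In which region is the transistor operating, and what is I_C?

saturation; I_C ≈ 4.3 mA

Assume active: I_B = (6.2 − 0.7)/(39 + 81×0.1) = 0.117 mA, I_C = β·I_B = 9.34 mA.
Then V_CE = 8.3 − 9.34×1.8 − 9.46×0.1 = -9.46 V < 0.2 V — the active assumption fails.
Re-solve with V_CE = 0.2 V. KCL at the emitter: V_E/R_E = (V_BB−0.7−V_E)/R_B + (V_CC−0.2−V_E)/R_C, giving V_E = 0.439 V.
I_C = (V_CC − 0.2 − V_E)/R_C = (8.1 − 0.439)/1.8 = 4.26 mA.
Check: I_B = (5.5 − 0.439)/39 = 0.13 mA, and β·I_B = 10.4 mA > I_C, confirming saturation.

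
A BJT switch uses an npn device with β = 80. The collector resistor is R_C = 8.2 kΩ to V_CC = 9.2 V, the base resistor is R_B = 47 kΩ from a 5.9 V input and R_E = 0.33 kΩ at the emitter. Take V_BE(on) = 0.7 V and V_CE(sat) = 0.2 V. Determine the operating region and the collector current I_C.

saturation; I_C ≈ 1.1 mA

Assume active: I_B = (5.9 − 0.7)/(47 + 81×0.33) = 0.0705 mA, I_C = β·I_B = 5.64 mA.
Then V_CE = 9.2 − 5.64×8.2 − 5.71×0.33 = -39 V < 0.2 V — the active assumption fails.
Re-solve with V_CE = 0.2 V. KCL at the emitter: V_E/R_E = (V_BB−0.7−V_E)/R_B + (V_CC−0.2−V_E)/R_C, giving V_E = 0.381 V.
I_C = (V_CC − 0.2 − V_E)/R_C = (9 − 0.381)/8.2 = 1.05 mA.
Check: I_B = (5.2 − 0.381)/47 = 0.103 mA, and β·I_B = 8.2 mA > I_C, confirming saturation.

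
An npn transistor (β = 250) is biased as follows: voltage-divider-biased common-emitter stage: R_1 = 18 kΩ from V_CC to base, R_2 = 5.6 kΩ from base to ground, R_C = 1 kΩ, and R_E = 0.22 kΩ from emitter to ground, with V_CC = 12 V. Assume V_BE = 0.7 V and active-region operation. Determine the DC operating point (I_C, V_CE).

Thevenize the base divider: V_Th = V_CC·R_2/(R_1+R_2) = 12×5.6/23.6 = 2.85 V, R_Th = R_1‖R_2 = 4.27 kΩ.
Base-emitter loop: V_Th = I_B·R_Th + V_BE + (β+1)I_B·R_E, so I_B = (2.85 − 0.7) / (4.27 + 251×0.22) = 0.0361 mA.
I_C = β·I_B = 250×0.0361 = 9.02 mA, and I_E = (β+1)I_B = 9.06 mA.
V_CE = V_CC − I_C·R_C − I_E·R_E = 12 − 9.02×1 − 9.06×0.22 = 0.982 V.
V_CE = 0.982 V > 0.2 V confirms active-region operation.

I_C ≈ 9 mA, V_CE ≈ 0.98 V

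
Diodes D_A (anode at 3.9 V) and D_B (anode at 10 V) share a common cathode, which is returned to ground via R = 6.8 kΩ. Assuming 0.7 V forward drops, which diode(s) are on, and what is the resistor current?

Only D_B conducts; I_R ≈ 1.4 mA

Assume both conduct. Then node N would need to be at both 3.9−0.7 = 3.2 V and 10−0.7 = 9.3 V, which is impossible.
Assume only D_B conducts: V_N = 10 − 0.7 = 9.3 V, so I_R = 9.3/6.8 = 1.37 mA.
Check D_A: its anode-to-cathode voltage is 3.9 − 9.3 = -5.4 V < 0.7 V, so it is off. The assumption is consistent.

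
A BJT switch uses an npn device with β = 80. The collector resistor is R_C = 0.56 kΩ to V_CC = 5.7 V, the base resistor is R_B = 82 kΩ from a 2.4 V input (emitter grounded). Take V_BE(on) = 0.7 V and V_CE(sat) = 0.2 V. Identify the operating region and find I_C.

active; I_C ≈ 1.7 mA

Assume active. Base-emitter loop: I_B = (V_BB − V_BE)/R_B = (2.4 − 0.7)/82 = 0.0207 mA.
I_C = β·I_B = 80×0.0207 = 1.66 mA.
V_CE = V_CC − I_C·R_C = 5.7 − 1.66×0.56 = 4.77 V > V_CE(sat), so the active-region assumption holds.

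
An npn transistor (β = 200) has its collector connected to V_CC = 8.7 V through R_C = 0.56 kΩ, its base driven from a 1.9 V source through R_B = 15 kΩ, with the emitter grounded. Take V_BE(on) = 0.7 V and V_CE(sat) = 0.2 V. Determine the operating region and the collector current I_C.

saturation; I_C ≈ 15 mA

Assume active: I_B = (1.9 − 0.7)/15 = 0.08 mA, giving I_C = β·I_B = 16 mA.
But then V_CE = 8.7 − 16×0.56 = -0.26 V < V_CE(sat) = 0.2 V — impossible in the active region.
So the transistor is saturated. With V_CE = 0.2 V, I_C = (V_CC − 0.2)/R_C = 8.5/0.56 = 15.2 mA.
Check: β·I_B = 16 mA > I_C = 15.2 mA, confirming saturation.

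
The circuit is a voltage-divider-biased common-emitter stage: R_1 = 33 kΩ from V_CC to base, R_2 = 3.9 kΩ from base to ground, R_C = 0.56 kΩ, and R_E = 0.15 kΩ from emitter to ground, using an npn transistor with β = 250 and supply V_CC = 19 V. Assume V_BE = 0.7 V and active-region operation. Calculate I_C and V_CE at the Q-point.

I_C ≈ 7.9 mA, V_CE ≈ 13 V

Thevenize the base divider: V_Th = V_CC·R_2/(R_1+R_2) = 19×3.9/36.9 = 2.01 V, R_Th = R_1‖R_2 = 3.49 kΩ.
Base-emitter loop: V_Th = I_B·R_Th + V_BE + (β+1)I_B·R_E, so I_B = (2.01 − 0.7) / (3.49 + 251×0.15) = 0.0318 mA.
I_C = β·I_B = 250×0.0318 = 7.95 mA, and I_E = (β+1)I_B = 7.98 mA.
V_CE = V_CC − I_C·R_C − I_E·R_E = 19 − 7.95×0.56 − 7.98×0.15 = 13.4 V.
V_CE = 13.4 V > 0.2 V confirms active-region operation.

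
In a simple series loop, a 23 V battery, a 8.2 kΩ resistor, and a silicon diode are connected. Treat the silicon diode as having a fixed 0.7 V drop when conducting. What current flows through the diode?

I ≈ 2.7 mA

KVL around the loop: 23 = V_D + I·R = 0.7 + I × 8.2 kΩ.
So I = (23 − 0.7) / 8.2 kΩ = 22.3 / 8.2 = 2.72 mA.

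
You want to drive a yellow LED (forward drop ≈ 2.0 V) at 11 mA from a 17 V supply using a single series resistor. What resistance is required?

R ≈ 1.4 kΩ

The resistor drops V_S − V_D = 17 − 2.0 = 15 V at 11 mA.
R = 15 V / 11 mA = 1.36 kΩ.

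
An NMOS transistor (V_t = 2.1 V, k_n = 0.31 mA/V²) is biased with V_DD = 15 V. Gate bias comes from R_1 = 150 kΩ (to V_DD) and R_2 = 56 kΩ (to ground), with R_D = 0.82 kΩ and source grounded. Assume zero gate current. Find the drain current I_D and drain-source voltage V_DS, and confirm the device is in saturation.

V_G = V_DD·R_2/(R_1+R_2) = 15×56/206 = 4.08 V. With the source grounded, V_GS = V_G = 4.08 V.
Assume saturation: I_D = (k_n/2)(V_GS − V_t)² = (0.31/2)×(4.08 − 2.1)² = 0.155×1.98² = 0.606 mA.
V_DS = V_DD − I_D·R_D = 15 − 0.606×0.82 = 14.5 V.
Saturation requires V_DS ≥ V_GS − V_t = 1.98 V; 14.5 ≥ 1.98 ✓.

I_D ≈ 0.61 mA, V_DS ≈ 15 V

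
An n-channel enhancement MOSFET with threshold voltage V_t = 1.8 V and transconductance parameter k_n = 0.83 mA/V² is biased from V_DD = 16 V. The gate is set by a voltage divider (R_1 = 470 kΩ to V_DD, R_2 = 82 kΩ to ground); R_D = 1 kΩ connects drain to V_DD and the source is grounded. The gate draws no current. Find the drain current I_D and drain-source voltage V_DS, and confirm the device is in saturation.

I_D ≈ 0.14 mA, V_DS ≈ 16 V

V_G = V_DD·R_2/(R_1+R_2) = 16×82/552 = 2.38 V. With the source grounded, V_GS = V_G = 2.38 V.
Assume saturation: I_D = (k_n/2)(V_GS − V_t)² = (0.83/2)×(2.38 − 1.8)² = 0.415×0.577² = 0.138 mA.
V_DS = V_DD − I_D·R_D = 16 − 0.138×1 = 15.9 V.
Saturation requires V_DS ≥ V_GS − V_t = 0.577 V; 15.9 ≥ 0.577 ✓.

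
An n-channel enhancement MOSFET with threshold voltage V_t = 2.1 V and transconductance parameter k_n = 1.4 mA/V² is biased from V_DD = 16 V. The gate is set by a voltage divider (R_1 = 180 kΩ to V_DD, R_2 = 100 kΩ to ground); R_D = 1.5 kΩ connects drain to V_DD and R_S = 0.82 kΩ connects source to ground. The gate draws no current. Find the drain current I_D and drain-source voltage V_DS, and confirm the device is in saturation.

I_D ≈ 2.2 mA, V_DS ≈ 11 V

V_G = V_DD·R_2/(R_1+R_2) = 16×100/280 = 5.71 V.
Assume saturation: I_D = (k_n/2)(V_GS − V_t)² with V_GS = V_G − I_D·R_S = 5.71 − 0.82·I_D.
Substituting gives 0.471·I_D² − 5.15·I_D + 9.14 = 0, with roots I_D = 2.23 or 8.71 mA.
The root I_D = 8.71 mA gives V_GS = -1.43 V ≤ V_t, so take I_D = 2.23 mA.
Then V_GS = 3.89 V and V_DS = V_DD − I_D(R_D+R_S) = 16 − 2.23×2.32 = 10.8 V.
Saturation requires V_DS ≥ V_GS − V_t = 1.79 V; 10.8 ≥ 1.79 ✓.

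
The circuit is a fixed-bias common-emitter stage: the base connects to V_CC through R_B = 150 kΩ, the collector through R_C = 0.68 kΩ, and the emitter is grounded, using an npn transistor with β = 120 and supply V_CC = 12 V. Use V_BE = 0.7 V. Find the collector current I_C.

I_C ≈ 9 mA

Base loop: V_CC = I_B·R_B + V_BE, so I_B = (12 − 0.7)/150 kΩ = 0.0753 mA.
In the active region I_C = β·I_B = 120 × 0.0753 = 9.04 mA.
Collector loop: V_CE = V_CC − I_C·R_C = 12 − 9.04×0.68 = 5.85 V.
Since V_CE = 5.85 V > V_CE(sat) ≈ 0.2 V, the transistor is in the active region as assumed.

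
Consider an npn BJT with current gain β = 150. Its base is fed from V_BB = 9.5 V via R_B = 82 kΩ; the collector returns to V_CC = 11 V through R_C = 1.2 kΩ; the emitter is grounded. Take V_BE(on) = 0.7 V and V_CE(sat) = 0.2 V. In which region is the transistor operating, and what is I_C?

Assume active: I_B = (9.5 − 0.7)/82 = 0.107 mA, giving I_C = β·I_B = 16.1 mA.
But then V_CE = 11 − 16.1×1.2 = -8.32 V < V_CE(sat) = 0.2 V — impossible in the active region.
So the transistor is saturated. With V_CE = 0.2 V, I_C = (V_CC − 0.2)/R_C = 10.8/1.2 = 9 mA.
Check: β·I_B = 16.1 mA > I_C = 9 mA, confirming saturation.

saturation; I_C ≈ 9 mA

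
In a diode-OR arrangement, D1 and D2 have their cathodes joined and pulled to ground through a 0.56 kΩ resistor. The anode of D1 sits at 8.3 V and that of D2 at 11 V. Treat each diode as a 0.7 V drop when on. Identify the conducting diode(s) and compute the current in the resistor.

Assume both conduct. Then node N would need to be at both 8.3−0.7 = 7.6 V and 11−0.7 = 10.3 V, which is impossible.
Assume only D2 conducts: V_N = 11 − 0.7 = 10.3 V, so I_R = 10.3/0.56 = 18.4 mA.
Check D1: its anode-to-cathode voltage is 8.3 − 10.3 = -2 V < 0.7 V, so it is off. The assumption is consistent.

Only D2 conducts; I_R ≈ 18 mA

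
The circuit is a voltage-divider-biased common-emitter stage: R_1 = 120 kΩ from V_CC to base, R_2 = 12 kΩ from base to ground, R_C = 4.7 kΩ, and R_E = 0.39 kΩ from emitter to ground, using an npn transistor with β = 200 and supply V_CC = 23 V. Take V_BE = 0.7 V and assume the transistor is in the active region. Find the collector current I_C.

I_C ≈ 3.1 mA

Thevenize the base divider: V_Th = V_CC·R_2/(R_1+R_2) = 23×12/132 = 2.09 V, R_Th = R_1‖R_2 = 10.9 kΩ.
Base-emitter loop: V_Th = I_B·R_Th + V_BE + (β+1)I_B·R_E, so I_B = (2.09 − 0.7) / (10.9 + 201×0.39) = 0.0156 mA.
I_C = β·I_B = 200×0.0156 = 3.12 mA, and I_E = (β+1)I_B = 3.13 mA.
V_CE = V_CC − I_C·R_C − I_E·R_E = 23 − 3.12×4.7 − 3.13×0.39 = 7.14 V.
V_CE = 7.14 V > 0.2 V confirms active-region operation.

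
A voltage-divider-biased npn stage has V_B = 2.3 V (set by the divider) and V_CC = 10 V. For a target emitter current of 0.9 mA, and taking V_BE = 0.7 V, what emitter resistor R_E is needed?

V_E = V_B − V_BE = 2.3 − 0.7 = 1.6 V.
R_E = V_E / I_E = 1.6 / 0.9 = 1.78 kΩ.

R_E ≈ 1.8 kΩ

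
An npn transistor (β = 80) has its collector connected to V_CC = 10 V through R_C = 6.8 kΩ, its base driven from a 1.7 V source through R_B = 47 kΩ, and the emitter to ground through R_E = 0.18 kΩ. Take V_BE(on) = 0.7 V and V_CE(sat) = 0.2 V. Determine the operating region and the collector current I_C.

Assume active. Base-emitter loop: I_B = (V_BB − V_BE)/(R_B + (β+1)R_E) = (1.7 − 0.7)/(47 + 81×0.18) = 0.0162 mA.
I_C = β·I_B = 80×0.0162 = 1.3 mA.
V_CE = V_CC − I_C·R_C − I_E·R_E = 10 − 1.3×6.8 − 1.32×0.18 = 0.929 V > V_CE(sat), so the active-region assumption holds.

active; I_C ≈ 1.3 mA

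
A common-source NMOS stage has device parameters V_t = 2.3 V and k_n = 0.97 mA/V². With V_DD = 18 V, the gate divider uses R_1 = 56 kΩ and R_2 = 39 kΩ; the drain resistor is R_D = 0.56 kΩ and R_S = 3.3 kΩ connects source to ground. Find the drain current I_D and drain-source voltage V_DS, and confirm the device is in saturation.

I_D ≈ 1.1 mA, V_DS ≈ 14 V

V_G = V_DD·R_2/(R_1+R_2) = 18×39/95 = 7.39 V.
Assume saturation: I_D = (k_n/2)(V_GS − V_t)² with V_GS = V_G − I_D·R_S = 7.39 − 3.3·I_D.
Substituting gives 5.28·I_D² − 17.3·I_D + 12.6 = 0, with roots I_D = 1.09 or 2.19 mA.
The root I_D = 2.19 mA gives V_GS = 0.177 V ≤ V_t, so take I_D = 1.09 mA.
Then V_GS = 3.8 V and V_DS = V_DD − I_D(R_D+R_S) = 18 − 1.09×3.86 = 13.8 V.
Saturation requires V_DS ≥ V_GS − V_t = 1.5 V; 13.8 ≥ 1.5 ✓.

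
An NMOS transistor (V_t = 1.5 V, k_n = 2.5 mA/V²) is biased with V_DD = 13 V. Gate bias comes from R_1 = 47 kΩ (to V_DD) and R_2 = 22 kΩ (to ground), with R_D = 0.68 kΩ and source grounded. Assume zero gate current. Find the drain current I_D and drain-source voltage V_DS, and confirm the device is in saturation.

I_D ≈ 8.7 mA, V_DS ≈ 7.1 V

V_G = V_DD·R_2/(R_1+R_2) = 13×22/69 = 4.14 V. With the source grounded, V_GS = V_G = 4.14 V.
Assume saturation: I_D = (k_n/2)(V_GS − V_t)² = (2.5/2)×(4.14 − 1.5)² = 1.25×2.64² = 8.74 mA.
V_DS = V_DD − I_D·R_D = 13 − 8.74×0.68 = 7.05 V.
Saturation requires V_DS ≥ V_GS − V_t = 2.64 V; 7.05 ≥ 2.64 ✓.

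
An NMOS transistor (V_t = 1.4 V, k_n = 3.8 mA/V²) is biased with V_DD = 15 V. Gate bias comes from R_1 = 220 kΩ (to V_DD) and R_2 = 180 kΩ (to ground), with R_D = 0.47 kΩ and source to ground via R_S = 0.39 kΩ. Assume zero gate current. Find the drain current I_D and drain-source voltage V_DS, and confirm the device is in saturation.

I_D ≈ 8.3 mA, V_DS ≈ 7.8 V

V_G = V_DD·R_2/(R_1+R_2) = 15×180/400 = 6.75 V.
Assume saturation: I_D = (k_n/2)(V_GS − V_t)² with V_GS = V_G − I_D·R_S = 6.75 − 0.39·I_D.
Substituting gives 0.289·I_D² − 8.93·I_D + 54.4 = 0, with roots I_D = 8.34 or 22.6 mA.
The root I_D = 22.6 mA gives V_GS = -2.05 V ≤ V_t, so take I_D = 8.34 mA.
Then V_GS = 3.5 V and V_DS = V_DD − I_D(R_D+R_S) = 15 − 8.34×0.86 = 7.82 V.
Saturation requires V_DS ≥ V_GS − V_t = 2.1 V; 7.82 ≥ 2.1 ✓.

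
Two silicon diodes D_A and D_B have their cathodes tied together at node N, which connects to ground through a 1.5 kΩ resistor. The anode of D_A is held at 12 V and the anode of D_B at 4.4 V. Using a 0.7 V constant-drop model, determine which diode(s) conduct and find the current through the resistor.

Assume both conduct. Then node N would need to be at both 12−0.7 = 11.3 V and 4.4−0.7 = 3.7 V, which is impossible.
Assume only D_A conducts: V_N = 12 − 0.7 = 11.3 V, so I_R = 11.3/1.5 = 7.53 mA.
Check D_B: its anode-to-cathode voltage is 4.4 − 11.3 = -6.9 V < 0.7 V, so it is off. The assumption is consistent.

Only D_A conducts; I_R ≈ 7.5 mA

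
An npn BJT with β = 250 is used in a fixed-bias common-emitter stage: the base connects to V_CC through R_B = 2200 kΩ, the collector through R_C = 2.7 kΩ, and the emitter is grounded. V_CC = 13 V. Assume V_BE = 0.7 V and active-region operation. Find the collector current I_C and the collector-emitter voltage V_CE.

Base loop: V_CC = I_B·R_B + V_BE, so I_B = (13 − 0.7)/2200 kΩ = 0.00559 mA.
In the active region I_C = β·I_B = 250 × 0.00559 = 1.4 mA.
Collector loop: V_CE = V_CC − I_C·R_C = 13 − 1.4×2.7 = 9.23 V.
Since V_CE = 9.23 V > V_CE(sat) ≈ 0.2 V, the transistor is in the active region as assumed.

I_C ≈ 1.4 mA, V_CE ≈ 9.2 V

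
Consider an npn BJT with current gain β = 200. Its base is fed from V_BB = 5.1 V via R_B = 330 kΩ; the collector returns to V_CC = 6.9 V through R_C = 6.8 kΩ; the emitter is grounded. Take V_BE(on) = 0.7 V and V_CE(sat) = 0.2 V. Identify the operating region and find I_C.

Assume active: I_B = (5.1 − 0.7)/330 = 0.0133 mA, giving I_C = β·I_B = 2.67 mA.
But then V_CE = 6.9 − 2.67×6.8 = -11.2 V < V_CE(sat) = 0.2 V — impossible in the active region.
So the transistor is saturated. With V_CE = 0.2 V, I_C = (V_CC − 0.2)/R_C = 6.7/6.8 = 0.985 mA.
Check: β·I_B = 2.67 mA > I_C = 0.985 mA, confirming saturation.

saturation; I_C ≈ 0.99 mA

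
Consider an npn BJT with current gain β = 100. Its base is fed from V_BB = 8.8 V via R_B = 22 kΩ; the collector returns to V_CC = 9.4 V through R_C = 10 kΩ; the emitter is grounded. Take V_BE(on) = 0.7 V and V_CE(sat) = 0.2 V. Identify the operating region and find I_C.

Assume active: I_B = (8.8 − 0.7)/22 = 0.368 mA, giving I_C = β·I_B = 36.8 mA.
But then V_CE = 9.4 − 36.8×10 = -359 V < V_CE(sat) = 0.2 V — impossible in the active region.
So the transistor is saturated. With V_CE = 0.2 V, I_C = (V_CC − 0.2)/R_C = 9.2/10 = 0.92 mA.
Check: β·I_B = 36.8 mA > I_C = 0.92 mA, confirming saturation.

saturation; I_C ≈ 0.92 mA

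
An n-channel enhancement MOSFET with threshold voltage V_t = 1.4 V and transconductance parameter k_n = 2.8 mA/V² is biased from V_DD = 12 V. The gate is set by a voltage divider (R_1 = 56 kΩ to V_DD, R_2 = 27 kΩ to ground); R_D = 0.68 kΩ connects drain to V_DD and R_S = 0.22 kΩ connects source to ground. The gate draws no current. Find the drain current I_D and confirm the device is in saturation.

I_D ≈ 3.8 mA

V_G = V_DD·R_2/(R_1+R_2) = 12×27/83 = 3.9 V.
Assume saturation: I_D = (k_n/2)(V_GS − V_t)² with V_GS = V_G − I_D·R_S = 3.9 − 0.22·I_D.
Substituting gives 0.0678·I_D² − 2.54·I_D + 8.78 = 0, with roots I_D = 3.85 or 33.7 mA.
The root I_D = 33.7 mA gives V_GS = -3.5 V ≤ V_t, so take I_D = 3.85 mA.
Then V_GS = 3.06 V and V_DS = V_DD − I_D(R_D+R_S) = 12 − 3.85×0.9 = 8.54 V.
Saturation requires V_DS ≥ V_GS − V_t = 1.66 V; 8.54 ≥ 1.66 ✓.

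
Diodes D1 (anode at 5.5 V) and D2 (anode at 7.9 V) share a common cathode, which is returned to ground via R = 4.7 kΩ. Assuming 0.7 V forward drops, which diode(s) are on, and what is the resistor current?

Assume both conduct. Then node N would need to be at both 5.5−0.7 = 4.8 V and 7.9−0.7 = 7.2 V, which is impossible.
Assume only D2 conducts: V_N = 7.9 − 0.7 = 7.2 V, so I_R = 7.2/4.7 = 1.53 mA.
Check D1: its anode-to-cathode voltage is 5.5 − 7.2 = -1.7 V < 0.7 V, so it is off. The assumption is consistent.

Only D2 conducts; I_R ≈ 1.5 mA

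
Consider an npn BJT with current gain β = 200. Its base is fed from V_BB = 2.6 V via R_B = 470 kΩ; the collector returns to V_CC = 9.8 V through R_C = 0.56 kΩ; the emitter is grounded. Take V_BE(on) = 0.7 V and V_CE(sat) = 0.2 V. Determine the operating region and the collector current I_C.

active; I_C ≈ 0.81 mA

Assume active. Base-emitter loop: I_B = (V_BB − V_BE)/R_B = (2.6 − 0.7)/470 = 0.00404 mA.
I_C = β·I_B = 200×0.00404 = 0.809 mA.
V_CE = V_CC − I_C·R_C = 9.8 − 0.809×0.56 = 9.35 V > V_CE(sat), so the active-region assumption holds.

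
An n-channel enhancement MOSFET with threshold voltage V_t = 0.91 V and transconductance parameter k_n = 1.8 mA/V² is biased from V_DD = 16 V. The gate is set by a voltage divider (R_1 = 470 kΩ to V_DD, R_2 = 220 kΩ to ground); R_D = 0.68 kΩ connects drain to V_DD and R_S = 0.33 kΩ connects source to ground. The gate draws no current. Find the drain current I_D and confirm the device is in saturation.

V_G = V_DD·R_2/(R_1+R_2) = 16×220/690 = 5.1 V.
Assume saturation: I_D = (k_n/2)(V_GS − V_t)² with V_GS = V_G − I_D·R_S = 5.1 − 0.33·I_D.
Substituting gives 0.098·I_D² − 3.49·I_D + 15.8 = 0, with roots I_D = 5.33 or 30.3 mA.
The root I_D = 30.3 mA gives V_GS = -4.89 V ≤ V_t, so take I_D = 5.33 mA.
Then V_GS = 3.34 V and V_DS = V_DD − I_D(R_D+R_S) = 16 − 5.33×1.01 = 10.6 V.
Saturation requires V_DS ≥ V_GS − V_t = 2.43 V; 10.6 ≥ 2.43 ✓.

I_D ≈ 5.3 mA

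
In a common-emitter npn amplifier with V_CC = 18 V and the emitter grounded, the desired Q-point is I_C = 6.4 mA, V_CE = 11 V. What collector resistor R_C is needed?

R_C ≈ 1.1 kΩ

Collector loop: V_CC = I_C·R_C + V_CE.
R_C = (V_CC − V_CE)/I_C = (18 − 11)/6.4 = 1.09 kΩ.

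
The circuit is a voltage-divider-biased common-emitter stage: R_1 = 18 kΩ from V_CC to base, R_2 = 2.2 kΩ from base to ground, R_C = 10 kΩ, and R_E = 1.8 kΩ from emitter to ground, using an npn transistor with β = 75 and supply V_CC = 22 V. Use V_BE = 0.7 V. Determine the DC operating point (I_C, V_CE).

Thevenize the base divider: V_Th = V_CC·R_2/(R_1+R_2) = 22×2.2/20.2 = 2.4 V, R_Th = R_1‖R_2 = 1.96 kΩ.
Base-emitter loop: V_Th = I_B·R_Th + V_BE + (β+1)I_B·R_E, so I_B = (2.4 − 0.7) / (1.96 + 76×1.8) = 0.0122 mA.
I_C = β·I_B = 75×0.0122 = 0.917 mA, and I_E = (β+1)I_B = 0.929 mA.
V_CE = V_CC − I_C·R_C − I_E·R_E = 22 − 0.917×10 − 0.929×1.8 = 11.2 V.
V_CE = 11.2 V > 0.2 V confirms active-region operation.

I_C ≈ 0.92 mA, V_CE ≈ 11 V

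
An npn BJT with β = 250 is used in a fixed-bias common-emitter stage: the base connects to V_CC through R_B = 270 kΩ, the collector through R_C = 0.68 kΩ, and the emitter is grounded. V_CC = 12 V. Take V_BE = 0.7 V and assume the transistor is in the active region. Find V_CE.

V_CE ≈ 4.9 V

Base loop: V_CC = I_B·R_B + V_BE, so I_B = (12 − 0.7)/270 kΩ = 0.0419 mA.
In the active region I_C = β·I_B = 250 × 0.0419 = 10.5 mA.
Collector loop: V_CE = V_CC − I_C·R_C = 12 − 10.5×0.68 = 4.89 V.
Since V_CE = 4.89 V > V_CE(sat) ≈ 0.2 V, the transistor is in the active region as assumed.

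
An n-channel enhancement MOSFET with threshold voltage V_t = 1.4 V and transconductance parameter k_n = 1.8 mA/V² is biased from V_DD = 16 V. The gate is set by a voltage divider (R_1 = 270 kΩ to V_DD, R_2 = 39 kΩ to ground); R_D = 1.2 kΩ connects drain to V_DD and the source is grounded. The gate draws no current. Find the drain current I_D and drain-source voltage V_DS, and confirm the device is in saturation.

I_D ≈ 0.35 mA, V_DS ≈ 16 V

V_G = V_DD·R_2/(R_1+R_2) = 16×39/309 = 2.02 V. With the source grounded, V_GS = V_G = 2.02 V.
Assume saturation: I_D = (k_n/2)(V_GS − V_t)² = (1.8/2)×(2.02 − 1.4)² = 0.9×0.619² = 0.345 mA.
V_DS = V_DD − I_D·R_D = 16 − 0.345×1.2 = 15.6 V.
Saturation requires V_DS ≥ V_GS − V_t = 0.619 V; 15.6 ≥ 0.619 ✓.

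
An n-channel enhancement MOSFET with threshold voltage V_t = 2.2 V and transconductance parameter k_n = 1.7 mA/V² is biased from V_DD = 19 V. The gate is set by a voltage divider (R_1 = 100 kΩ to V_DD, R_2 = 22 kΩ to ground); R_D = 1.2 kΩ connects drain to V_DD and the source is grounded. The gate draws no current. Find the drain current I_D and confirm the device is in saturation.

V_G = V_DD·R_2/(R_1+R_2) = 19×22/122 = 3.43 V. With the source grounded, V_GS = V_G = 3.43 V.
Assume saturation: I_D = (k_n/2)(V_GS − V_t)² = (1.7/2)×(3.43 − 2.2)² = 0.85×1.23² = 1.28 mA.
V_DS = V_DD − I_D·R_D = 19 − 1.28×1.2 = 17.5 V.
Saturation requires V_DS ≥ V_GS − V_t = 1.23 V; 17.5 ≥ 1.23 ✓.

I_D ≈ 1.3 mA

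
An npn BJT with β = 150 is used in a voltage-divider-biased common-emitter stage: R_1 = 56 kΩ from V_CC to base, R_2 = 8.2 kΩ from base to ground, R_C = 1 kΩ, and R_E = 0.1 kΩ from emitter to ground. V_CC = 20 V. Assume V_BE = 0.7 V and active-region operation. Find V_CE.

Thevenize the base divider: V_Th = V_CC·R_2/(R_1+R_2) = 20×8.2/64.2 = 2.55 V, R_Th = R_1‖R_2 = 7.15 kΩ.
Base-emitter loop: V_Th = I_B·R_Th + V_BE + (β+1)I_B·R_E, so I_B = (2.55 − 0.7) / (7.15 + 151×0.1) = 0.0833 mA.
I_C = β·I_B = 150×0.0833 = 12.5 mA, and I_E = (β+1)I_B = 12.6 mA.
V_CE = V_CC − I_C·R_C − I_E·R_E = 20 − 12.5×1 − 12.6×0.1 = 6.24 V.
V_CE = 6.24 V > 0.2 V confirms active-region operation.

V_CE ≈ 6.2 V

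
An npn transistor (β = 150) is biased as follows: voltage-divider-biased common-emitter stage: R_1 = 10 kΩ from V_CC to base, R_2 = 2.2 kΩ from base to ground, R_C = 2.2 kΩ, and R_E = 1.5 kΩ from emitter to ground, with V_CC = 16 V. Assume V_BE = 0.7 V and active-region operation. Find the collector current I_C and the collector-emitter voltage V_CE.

I_C ≈ 1.4 mA, V_CE ≈ 11 V

Thevenize the base divider: V_Th = V_CC·R_2/(R_1+R_2) = 16×2.2/12.2 = 2.89 V, R_Th = R_1‖R_2 = 1.8 kΩ.
Base-emitter loop: V_Th = I_B·R_Th + V_BE + (β+1)I_B·R_E, so I_B = (2.89 − 0.7) / (1.8 + 151×1.5) = 0.00957 mA.
I_C = β·I_B = 150×0.00957 = 1.44 mA, and I_E = (β+1)I_B = 1.45 mA.
V_CE = V_CC − I_C·R_C − I_E·R_E = 16 − 1.44×2.2 − 1.45×1.5 = 10.7 V.
V_CE = 10.7 V > 0.2 V confirms active-region operation.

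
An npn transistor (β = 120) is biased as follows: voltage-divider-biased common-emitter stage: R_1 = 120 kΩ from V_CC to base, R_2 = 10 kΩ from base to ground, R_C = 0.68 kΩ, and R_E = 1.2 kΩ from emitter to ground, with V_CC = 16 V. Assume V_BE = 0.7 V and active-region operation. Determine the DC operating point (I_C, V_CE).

I_C ≈ 0.41 mA, V_CE ≈ 15 V

Thevenize the base divider: V_Th = V_CC·R_2/(R_1+R_2) = 16×10/130 = 1.23 V, R_Th = R_1‖R_2 = 9.23 kΩ.
Base-emitter loop: V_Th = I_B·R_Th + V_BE + (β+1)I_B·R_E, so I_B = (1.23 − 0.7) / (9.23 + 121×1.2) = 0.00344 mA.
I_C = β·I_B = 120×0.00344 = 0.412 mA, and I_E = (β+1)I_B = 0.416 mA.
V_CE = V_CC − I_C·R_C − I_E·R_E = 16 − 0.412×0.68 − 0.416×1.2 = 15.2 V.
V_CE = 15.2 V > 0.2 V confirms active-region operation.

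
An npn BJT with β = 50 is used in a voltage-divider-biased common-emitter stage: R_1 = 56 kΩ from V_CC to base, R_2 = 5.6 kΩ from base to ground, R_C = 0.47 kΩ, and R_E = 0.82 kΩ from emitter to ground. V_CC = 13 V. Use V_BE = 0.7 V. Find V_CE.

V_CE ≈ 12 V

Thevenize the base divider: V_Th = V_CC·R_2/(R_1+R_2) = 13×5.6/61.6 = 1.18 V, R_Th = R_1‖R_2 = 5.09 kΩ.
Base-emitter loop: V_Th = I_B·R_Th + V_BE + (β+1)I_B·R_E, so I_B = (1.18 − 0.7) / (5.09 + 51×0.82) = 0.0103 mA.
I_C = β·I_B = 50×0.0103 = 0.514 mA, and I_E = (β+1)I_B = 0.524 mA.
V_CE = V_CC − I_C·R_C − I_E·R_E = 13 − 0.514×0.47 − 0.524×0.82 = 12.3 V.
V_CE = 12.3 V > 0.2 V confirms active-region operation.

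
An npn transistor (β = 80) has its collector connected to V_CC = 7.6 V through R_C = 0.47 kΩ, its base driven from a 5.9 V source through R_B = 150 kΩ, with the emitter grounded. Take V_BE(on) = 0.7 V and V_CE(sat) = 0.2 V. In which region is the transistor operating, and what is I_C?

Assume active. Base-emitter loop: I_B = (V_BB − V_BE)/R_B = (5.9 − 0.7)/150 = 0.0347 mA.
I_C = β·I_B = 80×0.0347 = 2.77 mA.
V_CE = V_CC − I_C·R_C = 7.6 − 2.77×0.47 = 6.3 V > V_CE(sat), so the active-region assumption holds.

active; I_C ≈ 2.8 mA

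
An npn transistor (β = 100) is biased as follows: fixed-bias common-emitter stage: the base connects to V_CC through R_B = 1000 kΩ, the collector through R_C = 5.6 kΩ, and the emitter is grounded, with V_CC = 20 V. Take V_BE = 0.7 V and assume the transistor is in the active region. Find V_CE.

V_CE ≈ 9.2 V

Base loop: V_CC = I_B·R_B + V_BE, so I_B = (20 − 0.7)/1000 kΩ = 0.0193 mA.
In the active region I_C = β·I_B = 100 × 0.0193 = 1.93 mA.
Collector loop: V_CE = V_CC − I_C·R_C = 20 − 1.93×5.6 = 9.19 V.
Since V_CE = 9.19 V > V_CE(sat) ≈ 0.2 V, the transistor is in the active region as assumed.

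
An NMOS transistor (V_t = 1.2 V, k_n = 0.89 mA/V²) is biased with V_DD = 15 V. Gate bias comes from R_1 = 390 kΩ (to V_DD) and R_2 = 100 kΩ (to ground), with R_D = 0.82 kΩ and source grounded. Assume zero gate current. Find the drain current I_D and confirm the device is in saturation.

I_D ≈ 1.5 mA

V_G = V_DD·R_2/(R_1+R_2) = 15×100/490 = 3.06 V. With the source grounded, V_GS = V_G = 3.06 V.
Assume saturation: I_D = (k_n/2)(V_GS − V_t)² = (0.89/2)×(3.06 − 1.2)² = 0.445×1.86² = 1.54 mA.
V_DS = V_DD − I_D·R_D = 15 − 1.54×0.82 = 13.7 V.
Saturation requires V_DS ≥ V_GS − V_t = 1.86 V; 13.7 ≥ 1.86 ✓.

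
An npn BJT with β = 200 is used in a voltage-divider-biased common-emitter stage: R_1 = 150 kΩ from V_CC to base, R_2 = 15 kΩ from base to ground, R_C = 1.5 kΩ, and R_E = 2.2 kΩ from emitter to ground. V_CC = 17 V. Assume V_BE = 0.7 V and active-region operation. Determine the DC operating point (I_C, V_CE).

Thevenize the base divider: V_Th = V_CC·R_2/(R_1+R_2) = 17×15/165 = 1.55 V, R_Th = R_1‖R_2 = 13.6 kΩ.
Base-emitter loop: V_Th = I_B·R_Th + V_BE + (β+1)I_B·R_E, so I_B = (1.55 − 0.7) / (13.6 + 201×2.2) = 0.00185 mA.
I_C = β·I_B = 200×0.00185 = 0.371 mA, and I_E = (β+1)I_B = 0.373 mA.
V_CE = V_CC − I_C·R_C − I_E·R_E = 17 − 0.371×1.5 − 0.373×2.2 = 15.6 V.
V_CE = 15.6 V > 0.2 V confirms active-region operation.

I_C ≈ 0.37 mA, V_CE ≈ 16 V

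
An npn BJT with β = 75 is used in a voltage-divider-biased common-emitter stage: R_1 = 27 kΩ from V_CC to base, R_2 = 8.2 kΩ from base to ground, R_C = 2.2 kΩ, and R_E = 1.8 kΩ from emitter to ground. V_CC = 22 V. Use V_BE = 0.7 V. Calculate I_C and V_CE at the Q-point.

Thevenize the base divider: V_Th = V_CC·R_2/(R_1+R_2) = 22×8.2/35.2 = 5.12 V, R_Th = R_1‖R_2 = 6.29 kΩ.
Base-emitter loop: V_Th = I_B·R_Th + V_BE + (β+1)I_B·R_E, so I_B = (5.12 − 0.7) / (6.29 + 76×1.8) = 0.0309 mA.
I_C = β·I_B = 75×0.0309 = 2.32 mA, and I_E = (β+1)I_B = 2.35 mA.
V_CE = V_CC − I_C·R_C − I_E·R_E = 22 − 2.32×2.2 − 2.35×1.8 = 12.7 V.
V_CE = 12.7 V > 0.2 V confirms active-region operation.

I_C ≈ 2.3 mA, V_CE ≈ 13 V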